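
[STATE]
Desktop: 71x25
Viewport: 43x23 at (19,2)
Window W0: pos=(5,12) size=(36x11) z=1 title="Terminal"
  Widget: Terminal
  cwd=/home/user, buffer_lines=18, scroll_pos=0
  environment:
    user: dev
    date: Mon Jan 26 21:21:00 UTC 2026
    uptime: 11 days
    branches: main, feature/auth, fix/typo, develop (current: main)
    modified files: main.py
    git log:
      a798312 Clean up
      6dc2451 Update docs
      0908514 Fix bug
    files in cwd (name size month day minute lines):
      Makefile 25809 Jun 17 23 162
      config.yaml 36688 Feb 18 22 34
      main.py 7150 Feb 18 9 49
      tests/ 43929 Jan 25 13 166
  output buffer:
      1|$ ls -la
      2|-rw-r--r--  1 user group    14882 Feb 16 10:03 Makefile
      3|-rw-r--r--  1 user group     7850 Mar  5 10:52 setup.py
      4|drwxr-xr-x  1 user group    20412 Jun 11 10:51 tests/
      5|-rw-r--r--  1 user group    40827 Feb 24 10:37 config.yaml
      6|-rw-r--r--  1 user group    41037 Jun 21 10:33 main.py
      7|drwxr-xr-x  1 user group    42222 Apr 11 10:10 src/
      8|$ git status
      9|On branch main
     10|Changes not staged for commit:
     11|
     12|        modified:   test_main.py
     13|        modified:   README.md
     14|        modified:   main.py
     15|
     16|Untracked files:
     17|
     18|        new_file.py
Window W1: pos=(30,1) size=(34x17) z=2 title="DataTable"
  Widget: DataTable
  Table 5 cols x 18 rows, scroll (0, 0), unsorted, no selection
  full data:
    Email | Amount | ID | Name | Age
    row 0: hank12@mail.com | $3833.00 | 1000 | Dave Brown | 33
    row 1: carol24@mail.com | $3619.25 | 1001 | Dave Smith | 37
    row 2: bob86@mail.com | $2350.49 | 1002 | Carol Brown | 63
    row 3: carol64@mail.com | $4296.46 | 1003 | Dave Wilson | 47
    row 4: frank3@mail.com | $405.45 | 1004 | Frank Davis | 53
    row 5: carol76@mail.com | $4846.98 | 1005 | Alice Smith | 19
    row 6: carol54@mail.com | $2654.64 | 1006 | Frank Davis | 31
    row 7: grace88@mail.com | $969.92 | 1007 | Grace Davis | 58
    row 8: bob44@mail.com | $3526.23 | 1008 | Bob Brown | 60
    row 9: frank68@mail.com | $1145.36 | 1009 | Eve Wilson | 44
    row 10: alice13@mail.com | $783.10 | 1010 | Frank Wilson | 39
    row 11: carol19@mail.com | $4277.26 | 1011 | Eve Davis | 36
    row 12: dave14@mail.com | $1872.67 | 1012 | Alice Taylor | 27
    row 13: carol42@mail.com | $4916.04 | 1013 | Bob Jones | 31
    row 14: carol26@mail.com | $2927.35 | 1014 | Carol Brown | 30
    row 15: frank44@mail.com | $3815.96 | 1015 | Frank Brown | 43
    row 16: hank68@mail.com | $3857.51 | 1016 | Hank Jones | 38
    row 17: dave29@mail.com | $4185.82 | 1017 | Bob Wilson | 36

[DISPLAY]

           ┃ DataTable                     
           ┠───────────────────────────────
           ┃Email           │Amount  │ID  │
           ┃────────────────┼────────┼────┼
           ┃hank12@mail.com │$3833.00│1000│
           ┃carol24@mail.com│$3619.25│1001│
           ┃bob86@mail.com  │$2350.49│1002│
           ┃carol64@mail.com│$4296.46│1003│
           ┃frank3@mail.com │$405.45 │1004│
           ┃carol76@mail.com│$4846.98│1005│
━━━━━━━━━━━┃carol54@mail.com│$2654.64│1006│
           ┃grace88@mail.com│$969.92 │1007│
───────────┃bob44@mail.com  │$3526.23│1008│
           ┃frank68@mail.com│$1145.36│1009│
 user group┃alice13@mail.com│$783.10 │1010│
 user group┗━━━━━━━━━━━━━━━━━━━━━━━━━━━━━━━
 user group    20412 ┃                     
 user group    40827 ┃                     
 user group    41037 ┃                     
 user group    42222 ┃                     
━━━━━━━━━━━━━━━━━━━━━┛                     
                                           
                                           


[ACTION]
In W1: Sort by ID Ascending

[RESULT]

           ┃ DataTable                     
           ┠───────────────────────────────
           ┃Email           │Amount  │ID ▲│
           ┃────────────────┼────────┼────┼
           ┃hank12@mail.com │$3833.00│1000│
           ┃carol24@mail.com│$3619.25│1001│
           ┃bob86@mail.com  │$2350.49│1002│
           ┃carol64@mail.com│$4296.46│1003│
           ┃frank3@mail.com │$405.45 │1004│
           ┃carol76@mail.com│$4846.98│1005│
━━━━━━━━━━━┃carol54@mail.com│$2654.64│1006│
           ┃grace88@mail.com│$969.92 │1007│
───────────┃bob44@mail.com  │$3526.23│1008│
           ┃frank68@mail.com│$1145.36│1009│
 user group┃alice13@mail.com│$783.10 │1010│
 user group┗━━━━━━━━━━━━━━━━━━━━━━━━━━━━━━━
 user group    20412 ┃                     
 user group    40827 ┃                     
 user group    41037 ┃                     
 user group    42222 ┃                     
━━━━━━━━━━━━━━━━━━━━━┛                     
                                           
                                           


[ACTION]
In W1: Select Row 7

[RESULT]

           ┃ DataTable                     
           ┠───────────────────────────────
           ┃Email           │Amount  │ID ▲│
           ┃────────────────┼────────┼────┼
           ┃hank12@mail.com │$3833.00│1000│
           ┃carol24@mail.com│$3619.25│1001│
           ┃bob86@mail.com  │$2350.49│1002│
           ┃carol64@mail.com│$4296.46│1003│
           ┃frank3@mail.com │$405.45 │1004│
           ┃carol76@mail.com│$4846.98│1005│
━━━━━━━━━━━┃carol54@mail.com│$2654.64│1006│
           ┃>race88@mail.com│$969.92 │1007│
───────────┃bob44@mail.com  │$3526.23│1008│
           ┃frank68@mail.com│$1145.36│1009│
 user group┃alice13@mail.com│$783.10 │1010│
 user group┗━━━━━━━━━━━━━━━━━━━━━━━━━━━━━━━
 user group    20412 ┃                     
 user group    40827 ┃                     
 user group    41037 ┃                     
 user group    42222 ┃                     
━━━━━━━━━━━━━━━━━━━━━┛                     
                                           
                                           


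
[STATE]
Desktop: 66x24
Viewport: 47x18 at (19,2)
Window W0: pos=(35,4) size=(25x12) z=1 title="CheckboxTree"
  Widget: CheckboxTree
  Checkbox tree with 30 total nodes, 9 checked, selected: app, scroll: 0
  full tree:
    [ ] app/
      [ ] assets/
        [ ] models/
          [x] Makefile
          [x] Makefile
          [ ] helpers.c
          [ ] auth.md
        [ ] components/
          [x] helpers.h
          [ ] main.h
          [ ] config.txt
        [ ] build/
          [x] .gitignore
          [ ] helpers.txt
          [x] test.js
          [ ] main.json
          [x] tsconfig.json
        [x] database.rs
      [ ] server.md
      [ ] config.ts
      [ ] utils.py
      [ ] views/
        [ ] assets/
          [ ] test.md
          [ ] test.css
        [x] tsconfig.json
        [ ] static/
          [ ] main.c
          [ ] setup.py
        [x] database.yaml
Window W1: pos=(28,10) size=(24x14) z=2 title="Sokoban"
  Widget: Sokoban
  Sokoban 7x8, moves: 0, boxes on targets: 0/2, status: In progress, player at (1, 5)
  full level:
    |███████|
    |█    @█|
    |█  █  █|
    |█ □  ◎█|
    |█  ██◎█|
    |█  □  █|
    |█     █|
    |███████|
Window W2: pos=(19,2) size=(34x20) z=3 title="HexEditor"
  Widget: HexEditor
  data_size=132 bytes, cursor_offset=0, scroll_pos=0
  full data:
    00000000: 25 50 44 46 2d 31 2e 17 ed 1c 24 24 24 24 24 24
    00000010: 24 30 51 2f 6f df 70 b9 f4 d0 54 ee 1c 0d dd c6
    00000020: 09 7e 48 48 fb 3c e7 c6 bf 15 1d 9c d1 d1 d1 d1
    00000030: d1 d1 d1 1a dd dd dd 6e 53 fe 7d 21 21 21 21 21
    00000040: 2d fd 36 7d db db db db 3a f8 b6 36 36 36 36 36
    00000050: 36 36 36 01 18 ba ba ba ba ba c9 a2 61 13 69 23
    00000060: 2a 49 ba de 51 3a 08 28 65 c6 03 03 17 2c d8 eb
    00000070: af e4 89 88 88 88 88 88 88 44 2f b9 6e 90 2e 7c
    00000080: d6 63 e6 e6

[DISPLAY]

┏━━━━━━━━━━━━━━━━━━━━━━━━━━━━━━━━┓             
┃ HexEditor                      ┃             
┠────────────────────────────────┨━━━━━━┓      
┃00000000  25 50 44 46 2d 31 2e 1┃      ┃      
┃00000010  24 30 51 2f 6f df 70 b┃──────┨      
┃00000020  09 7e 48 48 fb 3c e7 c┃      ┃      
┃00000030  d1 d1 d1 1a dd dd dd 6┃      ┃      
┃00000040  2d fd 36 7d db db db d┃      ┃      
┃00000050  36 36 36 01 18 ba ba b┃le    ┃      
┃00000060  2a 49 ba de 51 3a 08 2┃le    ┃      
┃00000070  af e4 89 88 88 88 88 8┃s.c   ┃      
┃00000080  d6 63 e6 e6           ┃d     ┃      
┃                                ┃ts/   ┃      
┃                                ┃━━━━━━┛      
┃                                ┃             
┃                                ┃             
┃                                ┃             
┃                                ┃             


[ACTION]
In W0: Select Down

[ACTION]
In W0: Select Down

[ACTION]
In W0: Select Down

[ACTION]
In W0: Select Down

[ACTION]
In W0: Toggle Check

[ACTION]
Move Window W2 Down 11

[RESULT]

                                               
                                               
┏━━━━━━━━━━━━━━━━━━━━━━━━━━━━━━━━┓━━━━━━┓      
┃ HexEditor                      ┃      ┃      
┠────────────────────────────────┨──────┨      
┃00000000  25 50 44 46 2d 31 2e 1┃      ┃      
┃00000010  24 30 51 2f 6f df 70 b┃      ┃      
┃00000020  09 7e 48 48 fb 3c e7 c┃      ┃      
┃00000030  d1 d1 d1 1a dd dd dd 6┃le    ┃      
┃00000040  2d fd 36 7d db db db d┃le    ┃      
┃00000050  36 36 36 01 18 ba ba b┃s.c   ┃      
┃00000060  2a 49 ba de 51 3a 08 2┃d     ┃      
┃00000070  af e4 89 88 88 88 88 8┃ts/   ┃      
┃00000080  d6 63 e6 e6           ┃━━━━━━┛      
┃                                ┃             
┃                                ┃             
┃                                ┃             
┃                                ┃             


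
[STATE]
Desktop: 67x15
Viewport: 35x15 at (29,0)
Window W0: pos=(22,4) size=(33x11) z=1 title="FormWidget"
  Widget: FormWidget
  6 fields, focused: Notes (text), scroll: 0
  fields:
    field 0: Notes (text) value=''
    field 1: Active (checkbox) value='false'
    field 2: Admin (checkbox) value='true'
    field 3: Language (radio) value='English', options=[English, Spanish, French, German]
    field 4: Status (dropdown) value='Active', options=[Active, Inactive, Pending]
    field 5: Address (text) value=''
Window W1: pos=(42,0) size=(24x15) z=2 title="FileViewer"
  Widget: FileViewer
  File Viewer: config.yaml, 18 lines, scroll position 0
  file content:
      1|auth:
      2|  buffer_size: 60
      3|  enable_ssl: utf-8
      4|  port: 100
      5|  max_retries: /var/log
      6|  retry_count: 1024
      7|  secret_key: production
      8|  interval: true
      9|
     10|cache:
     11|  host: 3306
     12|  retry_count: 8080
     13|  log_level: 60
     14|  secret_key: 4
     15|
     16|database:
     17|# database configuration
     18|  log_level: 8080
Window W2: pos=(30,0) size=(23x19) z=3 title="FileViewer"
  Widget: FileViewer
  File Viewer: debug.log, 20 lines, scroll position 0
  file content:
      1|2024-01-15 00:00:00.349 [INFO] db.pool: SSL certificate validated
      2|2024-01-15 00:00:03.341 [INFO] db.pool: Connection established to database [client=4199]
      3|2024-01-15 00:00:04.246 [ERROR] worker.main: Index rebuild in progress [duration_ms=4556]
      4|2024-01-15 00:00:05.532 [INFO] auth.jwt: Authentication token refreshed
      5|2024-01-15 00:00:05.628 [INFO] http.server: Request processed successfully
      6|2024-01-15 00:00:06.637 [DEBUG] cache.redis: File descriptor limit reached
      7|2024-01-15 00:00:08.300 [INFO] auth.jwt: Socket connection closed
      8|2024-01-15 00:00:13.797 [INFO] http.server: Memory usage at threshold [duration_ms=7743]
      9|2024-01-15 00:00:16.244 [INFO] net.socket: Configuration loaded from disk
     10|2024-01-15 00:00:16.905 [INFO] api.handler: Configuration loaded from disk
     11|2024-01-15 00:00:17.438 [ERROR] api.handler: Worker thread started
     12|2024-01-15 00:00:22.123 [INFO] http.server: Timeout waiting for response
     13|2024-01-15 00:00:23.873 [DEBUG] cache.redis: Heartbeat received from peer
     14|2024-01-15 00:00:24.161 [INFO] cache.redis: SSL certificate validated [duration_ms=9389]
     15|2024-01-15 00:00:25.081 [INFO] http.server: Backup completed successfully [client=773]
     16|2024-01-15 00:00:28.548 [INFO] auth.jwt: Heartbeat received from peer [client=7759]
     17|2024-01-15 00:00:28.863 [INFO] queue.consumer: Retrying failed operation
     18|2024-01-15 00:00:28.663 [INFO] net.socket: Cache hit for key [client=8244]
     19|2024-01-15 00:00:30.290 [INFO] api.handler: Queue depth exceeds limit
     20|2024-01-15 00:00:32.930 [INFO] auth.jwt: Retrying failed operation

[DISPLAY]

 ┏━━━━━━━━━━━━━━━━━━━━━┓━━━━━━━━━━━
 ┃ FileViewer          ┃r          
 ┠─────────────────────┨───────────
 ┃2024-01-15 00:00:00.▲┃           
━┃2024-01-15 00:00:03.█┃ize: 60    
i┃2024-01-15 00:00:04.░┃sl: utf-8  
─┃2024-01-15 00:00:05.░┃0          
s┃2024-01-15 00:00:05.░┃ies: /var/l
v┃2024-01-15 00:00:06.░┃unt: 1024  
n┃2024-01-15 00:00:08.░┃ey: product
u┃2024-01-15 00:00:13.░┃: true     
u┃2024-01-15 00:00:16.░┃           
e┃2024-01-15 00:00:16.░┃           
 ┃2024-01-15 00:00:17.░┃06         
━┃2024-01-15 00:00:22.░┃━━━━━━━━━━━


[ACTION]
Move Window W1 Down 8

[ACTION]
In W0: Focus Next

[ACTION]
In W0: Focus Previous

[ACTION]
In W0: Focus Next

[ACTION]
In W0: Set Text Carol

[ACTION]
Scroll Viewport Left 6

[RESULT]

       ┏━━━━━━━━━━━━━━━━━━━━━┓━━━━━
       ┃ FileViewer          ┃r    
       ┠─────────────────────┨─────
       ┃2024-01-15 00:00:00.▲┃     
━━━━━━━┃2024-01-15 00:00:03.█┃ize: 
 FormWi┃2024-01-15 00:00:04.░┃sl: u
───────┃2024-01-15 00:00:05.░┃0    
  Notes┃2024-01-15 00:00:05.░┃ies: 
> Activ┃2024-01-15 00:00:06.░┃unt: 
  Admin┃2024-01-15 00:00:08.░┃ey: p
  Langu┃2024-01-15 00:00:13.░┃: tru
  Statu┃2024-01-15 00:00:16.░┃     
  Addre┃2024-01-15 00:00:16.░┃     
       ┃2024-01-15 00:00:17.░┃06   
━━━━━━━┃2024-01-15 00:00:22.░┃━━━━━


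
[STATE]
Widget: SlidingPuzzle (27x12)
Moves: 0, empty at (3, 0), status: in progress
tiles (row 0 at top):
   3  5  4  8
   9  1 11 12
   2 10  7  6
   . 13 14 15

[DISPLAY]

┌────┬────┬────┬────┐      
│  3 │  5 │  4 │  8 │      
├────┼────┼────┼────┤      
│  9 │  1 │ 11 │ 12 │      
├────┼────┼────┼────┤      
│  2 │ 10 │  7 │  6 │      
├────┼────┼────┼────┤      
│    │ 13 │ 14 │ 15 │      
└────┴────┴────┴────┘      
Moves: 0                   
                           
                           


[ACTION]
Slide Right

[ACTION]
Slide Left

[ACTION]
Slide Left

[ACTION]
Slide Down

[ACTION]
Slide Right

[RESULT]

┌────┬────┬────┬────┐      
│  3 │  5 │  4 │  8 │      
├────┼────┼────┼────┤      
│  9 │  1 │ 11 │ 12 │      
├────┼────┼────┼────┤      
│  2 │    │ 10 │  6 │      
├────┼────┼────┼────┤      
│ 13 │ 14 │  7 │ 15 │      
└────┴────┴────┴────┘      
Moves: 4                   
                           
                           


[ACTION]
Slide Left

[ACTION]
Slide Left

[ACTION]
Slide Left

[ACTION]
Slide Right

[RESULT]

┌────┬────┬────┬────┐      
│  3 │  5 │  4 │  8 │      
├────┼────┼────┼────┤      
│  9 │  1 │ 11 │ 12 │      
├────┼────┼────┼────┤      
│  2 │ 10 │    │  6 │      
├────┼────┼────┼────┤      
│ 13 │ 14 │  7 │ 15 │      
└────┴────┴────┴────┘      
Moves: 7                   
                           
                           


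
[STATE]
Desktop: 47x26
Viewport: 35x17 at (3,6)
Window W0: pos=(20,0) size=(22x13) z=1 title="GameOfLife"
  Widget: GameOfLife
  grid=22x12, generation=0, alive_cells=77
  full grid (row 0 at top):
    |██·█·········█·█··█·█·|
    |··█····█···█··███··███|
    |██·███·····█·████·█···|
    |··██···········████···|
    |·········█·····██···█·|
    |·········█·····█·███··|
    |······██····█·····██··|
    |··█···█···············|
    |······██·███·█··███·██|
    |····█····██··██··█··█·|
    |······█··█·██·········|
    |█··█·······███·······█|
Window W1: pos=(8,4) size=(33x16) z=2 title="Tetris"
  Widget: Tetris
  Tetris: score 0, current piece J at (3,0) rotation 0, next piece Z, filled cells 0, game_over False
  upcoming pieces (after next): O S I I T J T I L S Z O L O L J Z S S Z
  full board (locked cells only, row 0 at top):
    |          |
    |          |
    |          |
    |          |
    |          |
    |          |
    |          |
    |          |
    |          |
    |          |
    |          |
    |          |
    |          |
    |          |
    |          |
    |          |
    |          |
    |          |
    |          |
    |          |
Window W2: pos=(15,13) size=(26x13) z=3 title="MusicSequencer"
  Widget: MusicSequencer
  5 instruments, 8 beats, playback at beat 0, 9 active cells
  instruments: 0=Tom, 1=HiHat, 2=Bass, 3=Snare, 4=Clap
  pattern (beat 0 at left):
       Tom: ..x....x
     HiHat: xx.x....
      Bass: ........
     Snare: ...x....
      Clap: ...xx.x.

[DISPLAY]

     ┠─────────────────────────────
     ┃          │Next:             
     ┃          │▓▓                
     ┃          │ ▓▓               
     ┃          │                  
     ┃          │                  
     ┃          │                  
     ┃      ┏━━━━━━━━━━━━━━━━━━━━━━
     ┃      ┃ MusicSequencer       
     ┃      ┠──────────────────────
     ┃      ┃      ▼1234567        
     ┃      ┃   Tom··█····█        
     ┃      ┃ HiHat██·█····        
     ┗━━━━━━┃  Bass········        
            ┃ Snare···█····        
            ┃  Clap···██·█·        
            ┃                      


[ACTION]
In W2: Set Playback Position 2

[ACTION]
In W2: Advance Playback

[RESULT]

     ┠─────────────────────────────
     ┃          │Next:             
     ┃          │▓▓                
     ┃          │ ▓▓               
     ┃          │                  
     ┃          │                  
     ┃          │                  
     ┃      ┏━━━━━━━━━━━━━━━━━━━━━━
     ┃      ┃ MusicSequencer       
     ┃      ┠──────────────────────
     ┃      ┃      012▼4567        
     ┃      ┃   Tom··█····█        
     ┃      ┃ HiHat██·█····        
     ┗━━━━━━┃  Bass········        
            ┃ Snare···█····        
            ┃  Clap···██·█·        
            ┃                      


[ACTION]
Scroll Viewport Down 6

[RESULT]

     ┃          │ ▓▓               
     ┃          │                  
     ┃          │                  
     ┃          │                  
     ┃      ┏━━━━━━━━━━━━━━━━━━━━━━
     ┃      ┃ MusicSequencer       
     ┃      ┠──────────────────────
     ┃      ┃      012▼4567        
     ┃      ┃   Tom··█····█        
     ┃      ┃ HiHat██·█····        
     ┗━━━━━━┃  Bass········        
            ┃ Snare···█····        
            ┃  Clap···██·█·        
            ┃                      
            ┃                      
            ┃                      
            ┗━━━━━━━━━━━━━━━━━━━━━━


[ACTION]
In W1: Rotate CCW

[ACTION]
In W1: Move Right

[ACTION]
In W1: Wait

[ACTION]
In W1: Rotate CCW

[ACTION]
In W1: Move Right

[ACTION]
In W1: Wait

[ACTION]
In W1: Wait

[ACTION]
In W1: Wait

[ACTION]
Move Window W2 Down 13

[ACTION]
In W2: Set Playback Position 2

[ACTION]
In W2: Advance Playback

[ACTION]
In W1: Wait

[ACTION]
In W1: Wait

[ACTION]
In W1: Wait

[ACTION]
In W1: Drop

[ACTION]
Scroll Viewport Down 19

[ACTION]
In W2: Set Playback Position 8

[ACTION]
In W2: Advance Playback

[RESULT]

     ┃          │ ▓▓               
     ┃          │                  
     ┃          │                  
     ┃          │                  
     ┃      ┏━━━━━━━━━━━━━━━━━━━━━━
     ┃      ┃ MusicSequencer       
     ┃      ┠──────────────────────
     ┃      ┃      0▼234567        
     ┃      ┃   Tom··█····█        
     ┃      ┃ HiHat██·█····        
     ┗━━━━━━┃  Bass········        
            ┃ Snare···█····        
            ┃  Clap···██·█·        
            ┃                      
            ┃                      
            ┃                      
            ┗━━━━━━━━━━━━━━━━━━━━━━


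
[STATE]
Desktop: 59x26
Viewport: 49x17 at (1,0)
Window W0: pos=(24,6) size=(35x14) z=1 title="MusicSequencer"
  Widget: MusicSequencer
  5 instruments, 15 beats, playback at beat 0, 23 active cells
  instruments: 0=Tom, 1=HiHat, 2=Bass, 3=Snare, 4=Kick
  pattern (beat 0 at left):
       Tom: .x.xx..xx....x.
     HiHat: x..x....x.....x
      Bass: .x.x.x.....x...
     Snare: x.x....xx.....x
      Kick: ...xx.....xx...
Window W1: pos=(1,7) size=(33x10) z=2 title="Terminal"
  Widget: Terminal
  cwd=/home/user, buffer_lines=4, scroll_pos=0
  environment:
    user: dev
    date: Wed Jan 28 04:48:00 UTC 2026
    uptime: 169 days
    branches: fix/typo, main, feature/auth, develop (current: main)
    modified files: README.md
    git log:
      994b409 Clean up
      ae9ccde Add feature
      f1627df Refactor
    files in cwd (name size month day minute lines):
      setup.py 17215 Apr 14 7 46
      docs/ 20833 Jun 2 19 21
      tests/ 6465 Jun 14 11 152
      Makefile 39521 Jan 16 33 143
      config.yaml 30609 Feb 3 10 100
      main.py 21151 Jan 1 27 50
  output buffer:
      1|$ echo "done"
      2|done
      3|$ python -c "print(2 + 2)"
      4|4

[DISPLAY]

                                                 
                                                 
                                                 
                                                 
                                                 
                                                 
                       ┏━━━━━━━━━━━━━━━━━━━━━━━━━
┏━━━━━━━━━━━━━━━━━━━━━━━━━━━━━━━┓uencer          
┃ Terminal                      ┃────────────────
┠───────────────────────────────┨345678901234    
┃$ echo "done"                  ┃██··██····█·    
┃done                           ┃█····█·····█    
┃$ python -c "print(2 + 2)"     ┃█·█·····█···    
┃4                              ┃····██·····█    
┃$ █                            ┃██·····██···    
┃                               ┃                
┗━━━━━━━━━━━━━━━━━━━━━━━━━━━━━━━┛                


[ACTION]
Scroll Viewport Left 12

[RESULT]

                                                 
                                                 
                                                 
                                                 
                                                 
                                                 
                        ┏━━━━━━━━━━━━━━━━━━━━━━━━
 ┏━━━━━━━━━━━━━━━━━━━━━━━━━━━━━━━┓uencer         
 ┃ Terminal                      ┃───────────────
 ┠───────────────────────────────┨345678901234   
 ┃$ echo "done"                  ┃██··██····█·   
 ┃done                           ┃█····█·····█   
 ┃$ python -c "print(2 + 2)"     ┃█·█·····█···   
 ┃4                              ┃····██·····█   
 ┃$ █                            ┃██·····██···   
 ┃                               ┃               
 ┗━━━━━━━━━━━━━━━━━━━━━━━━━━━━━━━┛               


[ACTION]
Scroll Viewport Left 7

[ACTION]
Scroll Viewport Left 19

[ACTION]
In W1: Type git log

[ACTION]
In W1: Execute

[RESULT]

                                                 
                                                 
                                                 
                                                 
                                                 
                                                 
                        ┏━━━━━━━━━━━━━━━━━━━━━━━━
 ┏━━━━━━━━━━━━━━━━━━━━━━━━━━━━━━━┓uencer         
 ┃ Terminal                      ┃───────────────
 ┠───────────────────────────────┨345678901234   
 ┃4                              ┃██··██····█·   
 ┃$ git log                      ┃█····█·····█   
 ┃994b409 Clean up               ┃█·█·····█···   
 ┃ae9ccde Add feature            ┃····██·····█   
 ┃f1627df Refactor               ┃██·····██···   
 ┃$ █                            ┃               
 ┗━━━━━━━━━━━━━━━━━━━━━━━━━━━━━━━┛               


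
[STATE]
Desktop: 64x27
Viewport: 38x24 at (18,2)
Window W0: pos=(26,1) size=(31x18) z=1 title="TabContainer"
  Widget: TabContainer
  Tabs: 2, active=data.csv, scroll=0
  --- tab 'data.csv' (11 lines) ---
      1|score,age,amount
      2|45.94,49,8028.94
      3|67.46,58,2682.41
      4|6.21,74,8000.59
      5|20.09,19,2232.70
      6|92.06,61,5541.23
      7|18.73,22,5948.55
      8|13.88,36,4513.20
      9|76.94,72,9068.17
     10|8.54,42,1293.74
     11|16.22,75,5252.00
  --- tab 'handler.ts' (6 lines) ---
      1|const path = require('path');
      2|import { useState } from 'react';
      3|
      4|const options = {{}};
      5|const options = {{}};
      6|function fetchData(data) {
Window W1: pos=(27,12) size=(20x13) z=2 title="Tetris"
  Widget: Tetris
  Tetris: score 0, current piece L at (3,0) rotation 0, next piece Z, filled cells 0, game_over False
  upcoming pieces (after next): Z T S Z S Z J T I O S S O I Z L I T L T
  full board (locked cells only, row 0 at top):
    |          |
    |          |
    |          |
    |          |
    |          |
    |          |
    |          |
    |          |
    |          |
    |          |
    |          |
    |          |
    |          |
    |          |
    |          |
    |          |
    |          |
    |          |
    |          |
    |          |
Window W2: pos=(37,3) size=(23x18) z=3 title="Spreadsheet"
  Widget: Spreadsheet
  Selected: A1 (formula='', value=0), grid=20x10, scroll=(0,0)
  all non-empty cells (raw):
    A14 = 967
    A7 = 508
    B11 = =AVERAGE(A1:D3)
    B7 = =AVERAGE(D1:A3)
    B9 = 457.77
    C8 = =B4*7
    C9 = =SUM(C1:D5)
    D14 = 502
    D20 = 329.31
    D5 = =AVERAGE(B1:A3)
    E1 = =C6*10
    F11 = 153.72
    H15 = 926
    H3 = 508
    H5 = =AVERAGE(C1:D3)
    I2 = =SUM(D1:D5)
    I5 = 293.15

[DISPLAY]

        ┃ TabContainer                
        ┠──────────┏━━━━━━━━━━━━━━━━━━
        ┃[data.csv]┃ Spreadsheet      
        ┃──────────┠──────────────────
        ┃score,age,┃A1:               
        ┃45.94,49,8┃       A       B  
        ┃67.46,58,2┃------------------
        ┃6.21,74,80┃  1      [0]      
        ┃20.09,19,2┃  2        0      
        ┃92.06,61,5┃  3        0      
        ┃┏━━━━━━━━━┃  4        0      
        ┃┃ Tetris  ┃  5        0      
        ┃┠─────────┃  6        0      
        ┃┃         ┃  7      508      
        ┃┃         ┃  8        0      
        ┃┃         ┃  9        0  457.
        ┗┃         ┃ 10        0      
         ┃         ┃ 11        0      
         ┃         ┗━━━━━━━━━━━━━━━━━━
         ┃                  ┃         
         ┃                  ┃         
         ┃                  ┃         
         ┗━━━━━━━━━━━━━━━━━━┛         
                                      


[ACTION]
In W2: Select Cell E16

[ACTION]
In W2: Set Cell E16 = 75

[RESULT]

        ┃ TabContainer                
        ┠──────────┏━━━━━━━━━━━━━━━━━━
        ┃[data.csv]┃ Spreadsheet      
        ┃──────────┠──────────────────
        ┃score,age,┃E16: 75           
        ┃45.94,49,8┃       A       B  
        ┃67.46,58,2┃------------------
        ┃6.21,74,80┃  1        0      
        ┃20.09,19,2┃  2        0      
        ┃92.06,61,5┃  3        0      
        ┃┏━━━━━━━━━┃  4        0      
        ┃┃ Tetris  ┃  5        0      
        ┃┠─────────┃  6        0      
        ┃┃         ┃  7      508      
        ┃┃         ┃  8        0      
        ┃┃         ┃  9        0  457.
        ┗┃         ┃ 10        0      
         ┃         ┃ 11        0      
         ┃         ┗━━━━━━━━━━━━━━━━━━
         ┃                  ┃         
         ┃                  ┃         
         ┃                  ┃         
         ┗━━━━━━━━━━━━━━━━━━┛         
                                      


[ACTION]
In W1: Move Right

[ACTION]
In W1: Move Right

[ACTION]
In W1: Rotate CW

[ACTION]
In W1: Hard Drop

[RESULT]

        ┃ TabContainer                
        ┠──────────┏━━━━━━━━━━━━━━━━━━
        ┃[data.csv]┃ Spreadsheet      
        ┃──────────┠──────────────────
        ┃score,age,┃E16: 75           
        ┃45.94,49,8┃       A       B  
        ┃67.46,58,2┃------------------
        ┃6.21,74,80┃  1        0      
        ┃20.09,19,2┃  2        0      
        ┃92.06,61,5┃  3        0      
        ┃┏━━━━━━━━━┃  4        0      
        ┃┃ Tetris  ┃  5        0      
        ┃┠─────────┃  6        0      
        ┃┃         ┃  7      508      
        ┃┃         ┃  8        0      
        ┃┃         ┃  9        0  457.
        ┗┃         ┃ 10        0      
         ┃         ┃ 11        0      
         ┃         ┗━━━━━━━━━━━━━━━━━━
         ┃     ▒            ┃         
         ┃     ▒            ┃         
         ┃     ▒▒           ┃         
         ┗━━━━━━━━━━━━━━━━━━┛         
                                      


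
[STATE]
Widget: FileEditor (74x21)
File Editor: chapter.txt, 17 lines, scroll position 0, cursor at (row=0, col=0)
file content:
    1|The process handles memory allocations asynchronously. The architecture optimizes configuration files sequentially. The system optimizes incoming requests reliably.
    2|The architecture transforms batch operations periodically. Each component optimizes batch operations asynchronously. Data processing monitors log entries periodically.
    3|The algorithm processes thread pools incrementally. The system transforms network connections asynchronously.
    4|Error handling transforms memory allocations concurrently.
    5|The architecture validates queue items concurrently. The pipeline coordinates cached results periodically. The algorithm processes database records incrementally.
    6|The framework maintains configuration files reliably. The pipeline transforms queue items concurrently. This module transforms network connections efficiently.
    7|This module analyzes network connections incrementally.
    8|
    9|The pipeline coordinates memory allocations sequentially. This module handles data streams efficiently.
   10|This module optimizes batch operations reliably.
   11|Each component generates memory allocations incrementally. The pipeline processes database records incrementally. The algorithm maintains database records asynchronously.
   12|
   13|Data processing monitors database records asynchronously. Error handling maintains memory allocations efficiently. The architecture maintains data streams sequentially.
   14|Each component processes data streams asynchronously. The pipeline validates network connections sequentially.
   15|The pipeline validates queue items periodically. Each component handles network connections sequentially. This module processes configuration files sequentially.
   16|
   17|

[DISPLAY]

█he process handles memory allocations asynchronously. The architecture o▲
The architecture transforms batch operations periodically. Each component█
The algorithm processes thread pools incrementally. The system transforms░
Error handling transforms memory allocations concurrently.               ░
The architecture validates queue items concurrently. The pipeline coordin░
The framework maintains configuration files reliably. The pipeline transf░
This module analyzes network connections incrementally.                  ░
                                                                         ░
The pipeline coordinates memory allocations sequentially. This module han░
This module optimizes batch operations reliably.                         ░
Each component generates memory allocations incrementally. The pipeline p░
                                                                         ░
Data processing monitors database records asynchronously. Error handling ░
Each component processes data streams asynchronously. The pipeline valida░
The pipeline validates queue items periodically. Each component handles n░
                                                                         ░
                                                                         ░
                                                                         ░
                                                                         ░
                                                                         ░
                                                                         ▼


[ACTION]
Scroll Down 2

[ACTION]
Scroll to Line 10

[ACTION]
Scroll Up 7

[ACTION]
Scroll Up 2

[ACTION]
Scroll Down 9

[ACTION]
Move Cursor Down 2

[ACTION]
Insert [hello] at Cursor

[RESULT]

The process handles memory allocations asynchronously. The architecture o▲
The architecture transforms batch operations periodically. Each component█
hello█he algorithm processes thread pools incrementally. The system trans░
Error handling transforms memory allocations concurrently.               ░
The architecture validates queue items concurrently. The pipeline coordin░
The framework maintains configuration files reliably. The pipeline transf░
This module analyzes network connections incrementally.                  ░
                                                                         ░
The pipeline coordinates memory allocations sequentially. This module han░
This module optimizes batch operations reliably.                         ░
Each component generates memory allocations incrementally. The pipeline p░
                                                                         ░
Data processing monitors database records asynchronously. Error handling ░
Each component processes data streams asynchronously. The pipeline valida░
The pipeline validates queue items periodically. Each component handles n░
                                                                         ░
                                                                         ░
                                                                         ░
                                                                         ░
                                                                         ░
                                                                         ▼


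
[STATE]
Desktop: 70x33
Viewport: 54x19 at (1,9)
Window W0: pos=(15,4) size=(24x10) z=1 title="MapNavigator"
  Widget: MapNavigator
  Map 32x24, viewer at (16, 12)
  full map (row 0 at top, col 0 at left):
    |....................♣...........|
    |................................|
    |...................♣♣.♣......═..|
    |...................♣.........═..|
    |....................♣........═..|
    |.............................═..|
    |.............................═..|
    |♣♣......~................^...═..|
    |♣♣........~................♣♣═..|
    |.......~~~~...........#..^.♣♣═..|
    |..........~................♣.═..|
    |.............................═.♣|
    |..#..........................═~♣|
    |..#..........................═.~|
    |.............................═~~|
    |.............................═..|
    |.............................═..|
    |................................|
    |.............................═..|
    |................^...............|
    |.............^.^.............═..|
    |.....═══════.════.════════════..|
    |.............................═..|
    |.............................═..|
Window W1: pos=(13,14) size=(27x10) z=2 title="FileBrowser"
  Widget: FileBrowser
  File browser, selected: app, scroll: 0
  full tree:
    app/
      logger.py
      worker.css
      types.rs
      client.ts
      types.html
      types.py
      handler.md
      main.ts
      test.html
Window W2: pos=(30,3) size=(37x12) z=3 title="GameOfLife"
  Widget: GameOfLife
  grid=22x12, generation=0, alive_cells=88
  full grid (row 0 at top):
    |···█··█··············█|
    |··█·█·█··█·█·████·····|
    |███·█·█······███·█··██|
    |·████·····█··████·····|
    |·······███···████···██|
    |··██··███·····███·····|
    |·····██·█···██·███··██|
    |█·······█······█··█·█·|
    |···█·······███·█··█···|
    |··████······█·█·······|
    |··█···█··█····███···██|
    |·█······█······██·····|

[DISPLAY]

              ┃..............┃·······███···████···██  
              ┃...........@..┃··██··███·····███·····  
              ┃..............┃·····██·█···██·███··██  
              ┃..............┃█·······█······█··█·█·  
              ┗━━━━━━━━━━━━━━┃···█·······███·█··█···  
            ┏━━━━━━━━━━━━━━━━┗━━━━━━━━━━━━━━━━━━━━━━━━
            ┃ FileBrowser             ┃               
            ┠─────────────────────────┨               
            ┃> [-] app/               ┃               
            ┃    logger.py            ┃               
            ┃    worker.css           ┃               
            ┃    types.rs             ┃               
            ┃    client.ts            ┃               
            ┃    types.html           ┃               
            ┗━━━━━━━━━━━━━━━━━━━━━━━━━┛               
                                                      
                                                      
                                                      
                                                      


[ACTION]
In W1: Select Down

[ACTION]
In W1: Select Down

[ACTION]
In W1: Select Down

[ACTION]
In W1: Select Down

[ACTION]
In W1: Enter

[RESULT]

              ┃..............┃·······███···████···██  
              ┃...........@..┃··██··███·····███·····  
              ┃..............┃·····██·█···██·███··██  
              ┃..............┃█·······█······█··█·█·  
              ┗━━━━━━━━━━━━━━┃···█·······███·█··█···  
            ┏━━━━━━━━━━━━━━━━┗━━━━━━━━━━━━━━━━━━━━━━━━
            ┃ FileBrowser             ┃               
            ┠─────────────────────────┨               
            ┃  [-] app/               ┃               
            ┃    logger.py            ┃               
            ┃    worker.css           ┃               
            ┃    types.rs             ┃               
            ┃  > client.ts            ┃               
            ┃    types.html           ┃               
            ┗━━━━━━━━━━━━━━━━━━━━━━━━━┛               
                                                      
                                                      
                                                      
                                                      
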